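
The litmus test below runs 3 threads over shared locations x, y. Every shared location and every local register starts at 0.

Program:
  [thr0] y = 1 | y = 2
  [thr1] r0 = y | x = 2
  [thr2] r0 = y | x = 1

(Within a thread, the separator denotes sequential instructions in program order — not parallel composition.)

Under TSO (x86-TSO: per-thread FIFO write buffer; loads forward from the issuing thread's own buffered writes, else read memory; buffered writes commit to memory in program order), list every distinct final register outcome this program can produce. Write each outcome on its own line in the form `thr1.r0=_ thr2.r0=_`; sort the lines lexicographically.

outcome vector order: (thr1.r0,thr2.r0)
|TSO outcomes| = 9

thr1.r0=0 thr2.r0=0
thr1.r0=0 thr2.r0=1
thr1.r0=0 thr2.r0=2
thr1.r0=1 thr2.r0=0
thr1.r0=1 thr2.r0=1
thr1.r0=1 thr2.r0=2
thr1.r0=2 thr2.r0=0
thr1.r0=2 thr2.r0=1
thr1.r0=2 thr2.r0=2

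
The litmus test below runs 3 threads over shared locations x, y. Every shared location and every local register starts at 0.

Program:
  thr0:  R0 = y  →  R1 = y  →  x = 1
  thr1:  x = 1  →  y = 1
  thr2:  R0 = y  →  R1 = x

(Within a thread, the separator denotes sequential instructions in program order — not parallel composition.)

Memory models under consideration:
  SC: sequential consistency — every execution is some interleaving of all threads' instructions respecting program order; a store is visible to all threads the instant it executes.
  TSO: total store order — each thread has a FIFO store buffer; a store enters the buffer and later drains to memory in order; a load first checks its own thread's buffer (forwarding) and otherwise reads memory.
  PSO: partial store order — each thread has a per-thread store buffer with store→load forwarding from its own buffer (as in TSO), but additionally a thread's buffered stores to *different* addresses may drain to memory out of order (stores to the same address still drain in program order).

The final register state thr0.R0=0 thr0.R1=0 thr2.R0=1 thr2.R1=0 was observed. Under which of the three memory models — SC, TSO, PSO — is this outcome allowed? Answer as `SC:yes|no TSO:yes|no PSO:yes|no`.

outcome vector order: (thr0.R0,thr0.R1,thr2.R0,thr2.R1)
SC (9): (0,0,0,0), (0,0,0,1), (0,0,1,1), (0,1,0,0), (0,1,0,1), (0,1,1,1), (1,1,0,0), (1,1,0,1), (1,1,1,1)
TSO (9): (0,0,0,0), (0,0,0,1), (0,0,1,1), (0,1,0,0), (0,1,0,1), (0,1,1,1), (1,1,0,0), (1,1,0,1), (1,1,1,1)
PSO (12): (0,0,0,0), (0,0,0,1), (0,0,1,0), (0,0,1,1), (0,1,0,0), (0,1,0,1), (0,1,1,0), (0,1,1,1), (1,1,0,0), (1,1,0,1), (1,1,1,0), (1,1,1,1)
target (0,0,1,0) ∈ {PSO}

SC:no TSO:no PSO:yes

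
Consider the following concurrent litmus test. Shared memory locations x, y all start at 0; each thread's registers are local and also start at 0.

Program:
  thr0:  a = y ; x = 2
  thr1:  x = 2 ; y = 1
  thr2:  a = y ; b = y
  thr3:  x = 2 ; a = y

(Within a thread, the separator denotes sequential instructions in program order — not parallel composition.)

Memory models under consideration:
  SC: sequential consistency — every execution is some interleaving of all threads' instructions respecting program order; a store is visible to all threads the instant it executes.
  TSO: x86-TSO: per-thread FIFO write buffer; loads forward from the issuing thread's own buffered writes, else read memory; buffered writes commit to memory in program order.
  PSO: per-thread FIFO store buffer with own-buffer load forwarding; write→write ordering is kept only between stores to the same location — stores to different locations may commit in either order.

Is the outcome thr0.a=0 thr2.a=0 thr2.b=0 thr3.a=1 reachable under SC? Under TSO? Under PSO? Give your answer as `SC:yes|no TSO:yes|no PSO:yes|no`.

SC:yes TSO:yes PSO:yes

outcome vector order: (thr0.a,thr2.a,thr2.b,thr3.a)
SC (12): <0 0 0 0>; <0 0 0 1>; <0 0 1 0>; <0 0 1 1>; <0 1 1 0>; <0 1 1 1>; <1 0 0 0>; <1 0 0 1>; <1 0 1 0>; <1 0 1 1>; <1 1 1 0>; <1 1 1 1>
TSO (12): <0 0 0 0>; <0 0 0 1>; <0 0 1 0>; <0 0 1 1>; <0 1 1 0>; <0 1 1 1>; <1 0 0 0>; <1 0 0 1>; <1 0 1 0>; <1 0 1 1>; <1 1 1 0>; <1 1 1 1>
PSO (12): <0 0 0 0>; <0 0 0 1>; <0 0 1 0>; <0 0 1 1>; <0 1 1 0>; <0 1 1 1>; <1 0 0 0>; <1 0 0 1>; <1 0 1 0>; <1 0 1 1>; <1 1 1 0>; <1 1 1 1>
target <0 0 0 1> ∈ {SC,TSO,PSO}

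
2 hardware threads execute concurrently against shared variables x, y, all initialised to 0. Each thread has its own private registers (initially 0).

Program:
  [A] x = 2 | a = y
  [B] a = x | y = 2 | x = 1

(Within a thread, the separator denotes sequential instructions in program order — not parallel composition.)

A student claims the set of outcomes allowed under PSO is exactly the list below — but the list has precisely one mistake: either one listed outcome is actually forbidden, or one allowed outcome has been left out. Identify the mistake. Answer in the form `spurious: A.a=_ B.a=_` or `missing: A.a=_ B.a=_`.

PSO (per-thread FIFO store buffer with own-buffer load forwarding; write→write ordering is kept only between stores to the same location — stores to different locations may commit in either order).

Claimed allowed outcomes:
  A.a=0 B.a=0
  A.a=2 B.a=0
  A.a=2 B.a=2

outcome vector order: (A.a,B.a)
PSO (4): <0 0>; <0 2>; <2 0>; <2 2>
PSO∖claimed = {<0 2>}

missing: A.a=0 B.a=2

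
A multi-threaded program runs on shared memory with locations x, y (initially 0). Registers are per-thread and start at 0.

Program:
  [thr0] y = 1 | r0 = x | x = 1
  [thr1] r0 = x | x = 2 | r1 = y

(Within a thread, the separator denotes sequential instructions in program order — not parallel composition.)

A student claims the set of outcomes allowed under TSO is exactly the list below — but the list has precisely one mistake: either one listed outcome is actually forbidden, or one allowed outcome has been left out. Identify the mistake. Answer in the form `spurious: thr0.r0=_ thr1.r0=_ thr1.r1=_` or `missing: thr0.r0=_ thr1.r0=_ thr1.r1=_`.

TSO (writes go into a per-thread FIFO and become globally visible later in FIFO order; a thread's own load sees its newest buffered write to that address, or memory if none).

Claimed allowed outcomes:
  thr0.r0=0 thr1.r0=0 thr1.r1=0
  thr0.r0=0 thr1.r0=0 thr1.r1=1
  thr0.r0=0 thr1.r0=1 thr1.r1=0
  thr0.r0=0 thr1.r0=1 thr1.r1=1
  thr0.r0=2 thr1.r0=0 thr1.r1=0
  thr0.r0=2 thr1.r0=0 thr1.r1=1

spurious: thr0.r0=0 thr1.r0=1 thr1.r1=0

outcome vector order: (thr0.r0,thr1.r0,thr1.r1)
[TSO] allowed = {000, 001, 011, 200, 201}
claimed∖TSO = {010}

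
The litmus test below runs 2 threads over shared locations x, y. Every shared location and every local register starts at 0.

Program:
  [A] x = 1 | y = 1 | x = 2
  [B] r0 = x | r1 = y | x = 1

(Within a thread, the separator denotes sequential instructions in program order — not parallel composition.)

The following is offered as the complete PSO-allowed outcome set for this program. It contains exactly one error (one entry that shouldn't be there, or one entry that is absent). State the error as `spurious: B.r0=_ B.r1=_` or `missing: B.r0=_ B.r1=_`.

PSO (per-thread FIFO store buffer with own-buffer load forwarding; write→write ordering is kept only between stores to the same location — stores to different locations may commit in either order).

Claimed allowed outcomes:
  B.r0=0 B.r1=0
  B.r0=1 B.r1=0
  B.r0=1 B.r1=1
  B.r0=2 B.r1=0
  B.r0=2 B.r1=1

outcome vector order: (B.r0,B.r1)
PSO: 6 outcomes — {00 01 10 11 20 21}
PSO∖claimed = {01}

missing: B.r0=0 B.r1=1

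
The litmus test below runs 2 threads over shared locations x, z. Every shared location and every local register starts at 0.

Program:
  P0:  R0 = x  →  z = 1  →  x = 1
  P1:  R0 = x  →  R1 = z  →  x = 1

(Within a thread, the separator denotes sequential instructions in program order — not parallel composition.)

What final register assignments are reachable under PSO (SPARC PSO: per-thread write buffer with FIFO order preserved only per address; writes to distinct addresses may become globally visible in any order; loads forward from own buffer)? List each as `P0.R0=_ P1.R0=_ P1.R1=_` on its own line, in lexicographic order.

P0.R0=0 P1.R0=0 P1.R1=0
P0.R0=0 P1.R0=0 P1.R1=1
P0.R0=0 P1.R0=1 P1.R1=0
P0.R0=0 P1.R0=1 P1.R1=1
P0.R0=1 P1.R0=0 P1.R1=0

outcome vector order: (P0.R0,P1.R0,P1.R1)
|PSO outcomes| = 5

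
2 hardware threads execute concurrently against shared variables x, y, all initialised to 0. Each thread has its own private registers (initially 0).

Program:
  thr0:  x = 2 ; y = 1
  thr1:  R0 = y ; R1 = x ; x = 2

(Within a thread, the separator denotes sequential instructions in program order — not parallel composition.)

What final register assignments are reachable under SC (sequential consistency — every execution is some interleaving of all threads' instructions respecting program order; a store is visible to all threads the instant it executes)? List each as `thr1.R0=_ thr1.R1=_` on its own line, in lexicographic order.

outcome vector order: (thr1.R0,thr1.R1)
|SC outcomes| = 3

thr1.R0=0 thr1.R1=0
thr1.R0=0 thr1.R1=2
thr1.R0=1 thr1.R1=2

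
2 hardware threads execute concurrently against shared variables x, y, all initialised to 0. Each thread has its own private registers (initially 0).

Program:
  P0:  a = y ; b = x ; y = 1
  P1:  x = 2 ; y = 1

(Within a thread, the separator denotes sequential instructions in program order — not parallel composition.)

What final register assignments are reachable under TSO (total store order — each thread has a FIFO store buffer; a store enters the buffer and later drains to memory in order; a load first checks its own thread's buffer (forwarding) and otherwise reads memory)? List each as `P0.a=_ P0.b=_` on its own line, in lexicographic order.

outcome vector order: (P0.a,P0.b)
|TSO outcomes| = 3

P0.a=0 P0.b=0
P0.a=0 P0.b=2
P0.a=1 P0.b=2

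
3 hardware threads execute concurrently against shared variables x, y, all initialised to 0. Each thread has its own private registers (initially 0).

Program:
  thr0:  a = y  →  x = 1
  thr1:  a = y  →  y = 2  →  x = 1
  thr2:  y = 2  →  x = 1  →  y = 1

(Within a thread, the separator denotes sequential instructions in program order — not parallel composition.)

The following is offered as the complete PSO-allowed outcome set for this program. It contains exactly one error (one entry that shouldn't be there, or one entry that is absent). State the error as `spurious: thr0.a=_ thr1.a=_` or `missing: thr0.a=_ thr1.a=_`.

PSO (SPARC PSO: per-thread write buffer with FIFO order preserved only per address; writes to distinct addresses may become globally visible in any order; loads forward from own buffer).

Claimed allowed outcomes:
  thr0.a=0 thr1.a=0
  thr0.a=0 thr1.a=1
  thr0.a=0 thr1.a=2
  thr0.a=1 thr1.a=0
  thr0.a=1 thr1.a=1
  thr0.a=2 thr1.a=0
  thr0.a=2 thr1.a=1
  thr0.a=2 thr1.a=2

missing: thr0.a=1 thr1.a=2

outcome vector order: (thr0.a,thr1.a)
under PSO → <0 0>; <0 1>; <0 2>; <1 0>; <1 1>; <1 2>; <2 0>; <2 1>; <2 2>
PSO∖claimed = {<1 2>}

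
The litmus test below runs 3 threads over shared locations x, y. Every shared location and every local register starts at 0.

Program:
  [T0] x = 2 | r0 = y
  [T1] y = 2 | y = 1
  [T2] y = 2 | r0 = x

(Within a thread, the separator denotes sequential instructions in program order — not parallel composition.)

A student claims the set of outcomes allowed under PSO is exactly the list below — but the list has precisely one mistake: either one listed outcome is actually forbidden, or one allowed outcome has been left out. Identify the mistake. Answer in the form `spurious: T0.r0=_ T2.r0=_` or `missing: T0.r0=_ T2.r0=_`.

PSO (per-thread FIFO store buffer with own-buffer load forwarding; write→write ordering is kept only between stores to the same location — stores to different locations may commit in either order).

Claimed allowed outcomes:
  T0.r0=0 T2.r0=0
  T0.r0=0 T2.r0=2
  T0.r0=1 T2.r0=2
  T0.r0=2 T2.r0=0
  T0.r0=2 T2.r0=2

outcome vector order: (T0.r0,T2.r0)
PSO: 6 outcomes — {(0,0), (0,2), (1,0), (1,2), (2,0), (2,2)}
PSO∖claimed = {(1,0)}

missing: T0.r0=1 T2.r0=0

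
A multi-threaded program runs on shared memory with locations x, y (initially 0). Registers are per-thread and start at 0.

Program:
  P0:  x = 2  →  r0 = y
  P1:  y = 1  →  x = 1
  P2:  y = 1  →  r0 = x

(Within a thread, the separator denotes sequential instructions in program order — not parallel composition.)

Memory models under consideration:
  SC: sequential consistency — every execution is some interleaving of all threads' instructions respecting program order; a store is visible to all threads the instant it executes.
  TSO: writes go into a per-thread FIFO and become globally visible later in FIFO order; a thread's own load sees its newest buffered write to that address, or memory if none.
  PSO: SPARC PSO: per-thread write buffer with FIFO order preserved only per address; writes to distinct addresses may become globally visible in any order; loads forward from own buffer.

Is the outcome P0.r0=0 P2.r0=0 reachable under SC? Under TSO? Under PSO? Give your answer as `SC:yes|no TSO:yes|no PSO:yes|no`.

SC:no TSO:yes PSO:yes

outcome vector order: (P0.r0,P2.r0)
SC: 5 outcomes — {<0 1>, <0 2>, <1 0>, <1 1>, <1 2>}
TSO: 6 outcomes — {<0 0>, <0 1>, <0 2>, <1 0>, <1 1>, <1 2>}
PSO: 6 outcomes — {<0 0>, <0 1>, <0 2>, <1 0>, <1 1>, <1 2>}
target <0 0> ∈ {TSO,PSO}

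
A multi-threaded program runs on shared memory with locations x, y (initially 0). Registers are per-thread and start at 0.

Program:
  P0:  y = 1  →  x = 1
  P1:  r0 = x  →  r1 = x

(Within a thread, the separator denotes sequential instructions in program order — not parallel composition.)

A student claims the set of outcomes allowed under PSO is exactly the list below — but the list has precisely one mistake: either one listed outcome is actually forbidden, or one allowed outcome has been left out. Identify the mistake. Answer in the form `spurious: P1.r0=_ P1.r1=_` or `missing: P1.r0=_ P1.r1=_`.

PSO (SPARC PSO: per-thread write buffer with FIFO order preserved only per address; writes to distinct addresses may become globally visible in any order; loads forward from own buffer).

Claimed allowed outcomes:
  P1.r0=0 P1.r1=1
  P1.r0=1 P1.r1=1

outcome vector order: (P1.r0,P1.r1)
[PSO] allowed = {00 01 11}
PSO∖claimed = {00}

missing: P1.r0=0 P1.r1=0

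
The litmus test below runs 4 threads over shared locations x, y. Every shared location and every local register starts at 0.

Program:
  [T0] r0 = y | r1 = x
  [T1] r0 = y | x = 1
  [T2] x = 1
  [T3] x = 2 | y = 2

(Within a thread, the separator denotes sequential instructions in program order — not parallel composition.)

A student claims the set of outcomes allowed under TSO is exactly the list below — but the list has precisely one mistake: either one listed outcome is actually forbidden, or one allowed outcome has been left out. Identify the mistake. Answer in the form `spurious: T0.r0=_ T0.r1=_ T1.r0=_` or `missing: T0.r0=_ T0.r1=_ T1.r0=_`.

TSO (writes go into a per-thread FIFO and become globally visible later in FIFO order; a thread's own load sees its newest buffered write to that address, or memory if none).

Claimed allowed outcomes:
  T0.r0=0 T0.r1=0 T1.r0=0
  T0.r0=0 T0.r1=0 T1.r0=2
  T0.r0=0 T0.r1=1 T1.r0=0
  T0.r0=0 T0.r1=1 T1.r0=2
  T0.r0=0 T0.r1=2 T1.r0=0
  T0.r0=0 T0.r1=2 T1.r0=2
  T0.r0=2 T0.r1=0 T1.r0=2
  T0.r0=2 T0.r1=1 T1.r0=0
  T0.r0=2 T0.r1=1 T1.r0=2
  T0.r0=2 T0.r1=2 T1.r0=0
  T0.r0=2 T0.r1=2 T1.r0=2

outcome vector order: (T0.r0,T0.r1,T1.r0)
under TSO → 000, 002, 010, 012, 020, 022, 210, 212, 220, 222
claimed∖TSO = {202}

spurious: T0.r0=2 T0.r1=0 T1.r0=2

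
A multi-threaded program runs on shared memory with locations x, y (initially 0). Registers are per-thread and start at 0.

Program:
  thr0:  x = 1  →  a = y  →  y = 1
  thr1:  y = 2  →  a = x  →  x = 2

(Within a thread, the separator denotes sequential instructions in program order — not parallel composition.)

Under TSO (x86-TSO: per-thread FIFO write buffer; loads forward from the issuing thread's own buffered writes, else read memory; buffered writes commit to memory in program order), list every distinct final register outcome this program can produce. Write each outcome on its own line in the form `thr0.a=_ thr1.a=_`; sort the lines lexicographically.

thr0.a=0 thr1.a=0
thr0.a=0 thr1.a=1
thr0.a=2 thr1.a=0
thr0.a=2 thr1.a=1

outcome vector order: (thr0.a,thr1.a)
|TSO outcomes| = 4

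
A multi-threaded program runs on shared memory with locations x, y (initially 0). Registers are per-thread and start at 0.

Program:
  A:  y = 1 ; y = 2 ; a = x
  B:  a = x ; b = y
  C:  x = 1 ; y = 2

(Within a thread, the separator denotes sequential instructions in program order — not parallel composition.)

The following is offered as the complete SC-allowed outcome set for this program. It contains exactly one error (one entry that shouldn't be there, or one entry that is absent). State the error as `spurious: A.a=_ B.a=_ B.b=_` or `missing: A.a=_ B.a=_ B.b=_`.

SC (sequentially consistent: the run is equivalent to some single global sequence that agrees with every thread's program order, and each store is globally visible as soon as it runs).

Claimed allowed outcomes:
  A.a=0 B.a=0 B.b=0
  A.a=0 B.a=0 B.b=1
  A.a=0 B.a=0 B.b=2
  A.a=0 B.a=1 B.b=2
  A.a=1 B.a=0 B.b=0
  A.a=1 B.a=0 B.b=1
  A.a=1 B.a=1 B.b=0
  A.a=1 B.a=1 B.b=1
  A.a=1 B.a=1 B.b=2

missing: A.a=1 B.a=0 B.b=2

outcome vector order: (A.a,B.a,B.b)
[SC] allowed = {0/0/0 0/0/1 0/0/2 0/1/2 1/0/0 1/0/1 1/0/2 1/1/0 1/1/1 1/1/2}
SC∖claimed = {1/0/2}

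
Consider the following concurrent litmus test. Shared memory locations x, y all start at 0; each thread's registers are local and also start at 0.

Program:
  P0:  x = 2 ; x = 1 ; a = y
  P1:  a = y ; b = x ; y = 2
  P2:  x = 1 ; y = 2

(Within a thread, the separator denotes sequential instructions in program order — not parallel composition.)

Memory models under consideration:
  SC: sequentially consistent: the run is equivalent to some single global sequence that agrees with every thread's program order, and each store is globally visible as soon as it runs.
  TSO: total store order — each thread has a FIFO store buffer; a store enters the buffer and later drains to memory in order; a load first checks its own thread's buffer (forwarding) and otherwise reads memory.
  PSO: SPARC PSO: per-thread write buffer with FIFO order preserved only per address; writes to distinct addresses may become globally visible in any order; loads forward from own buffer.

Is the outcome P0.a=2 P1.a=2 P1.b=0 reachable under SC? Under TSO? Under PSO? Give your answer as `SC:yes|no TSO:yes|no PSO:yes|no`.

outcome vector order: (P0.a,P1.a,P1.b)
under SC → 000 001 002 021 200 201 202 221 222
under TSO → 000 001 002 021 022 200 201 202 221 222
under PSO → 000 001 002 020 021 022 200 201 202 220 221 222
target 220 ∈ {PSO}

SC:no TSO:no PSO:yes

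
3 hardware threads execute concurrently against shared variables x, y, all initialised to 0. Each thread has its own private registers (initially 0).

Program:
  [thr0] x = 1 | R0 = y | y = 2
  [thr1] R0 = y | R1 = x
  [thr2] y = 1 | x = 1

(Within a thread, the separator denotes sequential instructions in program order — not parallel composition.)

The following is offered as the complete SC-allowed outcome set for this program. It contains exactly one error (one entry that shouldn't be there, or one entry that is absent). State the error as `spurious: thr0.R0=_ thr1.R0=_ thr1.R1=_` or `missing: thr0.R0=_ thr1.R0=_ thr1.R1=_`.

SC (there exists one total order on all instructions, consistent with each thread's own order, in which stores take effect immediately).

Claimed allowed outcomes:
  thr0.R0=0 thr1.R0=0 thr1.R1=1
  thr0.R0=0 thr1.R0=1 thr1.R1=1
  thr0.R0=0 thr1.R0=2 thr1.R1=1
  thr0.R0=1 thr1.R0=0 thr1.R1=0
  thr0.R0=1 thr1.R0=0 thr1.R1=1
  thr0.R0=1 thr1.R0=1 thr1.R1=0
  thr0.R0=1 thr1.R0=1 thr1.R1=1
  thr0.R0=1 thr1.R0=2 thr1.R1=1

missing: thr0.R0=0 thr1.R0=0 thr1.R1=0

outcome vector order: (thr0.R0,thr1.R0,thr1.R1)
SC (9): 000 001 011 021 100 101 110 111 121
SC∖claimed = {000}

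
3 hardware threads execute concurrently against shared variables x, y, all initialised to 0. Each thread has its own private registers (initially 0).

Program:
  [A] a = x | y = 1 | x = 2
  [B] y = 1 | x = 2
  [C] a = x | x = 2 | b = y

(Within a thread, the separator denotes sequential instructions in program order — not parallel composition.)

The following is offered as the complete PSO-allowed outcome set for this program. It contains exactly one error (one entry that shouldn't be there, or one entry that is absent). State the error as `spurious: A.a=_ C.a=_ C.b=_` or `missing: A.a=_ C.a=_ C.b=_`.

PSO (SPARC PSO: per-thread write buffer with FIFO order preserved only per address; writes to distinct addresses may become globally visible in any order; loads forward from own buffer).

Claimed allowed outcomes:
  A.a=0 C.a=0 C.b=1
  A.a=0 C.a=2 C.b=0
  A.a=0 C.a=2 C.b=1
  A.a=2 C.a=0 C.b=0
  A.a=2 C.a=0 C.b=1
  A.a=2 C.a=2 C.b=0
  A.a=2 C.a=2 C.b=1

outcome vector order: (A.a,C.a,C.b)
[PSO] allowed = {0/0/0 0/0/1 0/2/0 0/2/1 2/0/0 2/0/1 2/2/0 2/2/1}
PSO∖claimed = {0/0/0}

missing: A.a=0 C.a=0 C.b=0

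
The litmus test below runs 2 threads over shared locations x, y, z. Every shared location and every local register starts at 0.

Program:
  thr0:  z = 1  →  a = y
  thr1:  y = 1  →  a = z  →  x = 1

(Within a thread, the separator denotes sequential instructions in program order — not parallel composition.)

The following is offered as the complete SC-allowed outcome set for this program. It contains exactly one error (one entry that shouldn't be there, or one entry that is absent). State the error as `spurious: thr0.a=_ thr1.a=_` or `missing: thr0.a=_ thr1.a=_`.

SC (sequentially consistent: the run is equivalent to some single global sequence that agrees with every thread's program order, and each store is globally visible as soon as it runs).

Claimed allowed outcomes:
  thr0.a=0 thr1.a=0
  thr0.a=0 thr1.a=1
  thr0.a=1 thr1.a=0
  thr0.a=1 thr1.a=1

spurious: thr0.a=0 thr1.a=0

outcome vector order: (thr0.a,thr1.a)
under SC → (0,1), (1,0), (1,1)
claimed∖SC = {(0,0)}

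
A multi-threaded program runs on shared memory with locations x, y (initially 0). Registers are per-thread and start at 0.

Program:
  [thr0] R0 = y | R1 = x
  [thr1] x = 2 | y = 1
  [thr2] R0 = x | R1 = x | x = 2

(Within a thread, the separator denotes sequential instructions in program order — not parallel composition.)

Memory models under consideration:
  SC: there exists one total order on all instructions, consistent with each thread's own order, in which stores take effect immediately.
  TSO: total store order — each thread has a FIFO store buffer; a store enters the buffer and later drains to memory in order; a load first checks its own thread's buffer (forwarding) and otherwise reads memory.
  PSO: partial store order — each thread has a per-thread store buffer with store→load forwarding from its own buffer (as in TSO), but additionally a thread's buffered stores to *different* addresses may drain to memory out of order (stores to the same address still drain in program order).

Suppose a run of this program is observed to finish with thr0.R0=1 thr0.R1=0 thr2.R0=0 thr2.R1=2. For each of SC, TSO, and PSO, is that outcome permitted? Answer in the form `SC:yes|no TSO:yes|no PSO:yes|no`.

outcome vector order: (thr0.R0,thr0.R1,thr2.R0,thr2.R1)
SC: 9 outcomes — {<0 0 0 0> <0 0 0 2> <0 0 2 2> <0 2 0 0> <0 2 0 2> <0 2 2 2> <1 2 0 0> <1 2 0 2> <1 2 2 2>}
TSO: 9 outcomes — {<0 0 0 0> <0 0 0 2> <0 0 2 2> <0 2 0 0> <0 2 0 2> <0 2 2 2> <1 2 0 0> <1 2 0 2> <1 2 2 2>}
PSO: 12 outcomes — {<0 0 0 0> <0 0 0 2> <0 0 2 2> <0 2 0 0> <0 2 0 2> <0 2 2 2> <1 0 0 0> <1 0 0 2> <1 0 2 2> <1 2 0 0> <1 2 0 2> <1 2 2 2>}
target <1 0 0 2> ∈ {PSO}

SC:no TSO:no PSO:yes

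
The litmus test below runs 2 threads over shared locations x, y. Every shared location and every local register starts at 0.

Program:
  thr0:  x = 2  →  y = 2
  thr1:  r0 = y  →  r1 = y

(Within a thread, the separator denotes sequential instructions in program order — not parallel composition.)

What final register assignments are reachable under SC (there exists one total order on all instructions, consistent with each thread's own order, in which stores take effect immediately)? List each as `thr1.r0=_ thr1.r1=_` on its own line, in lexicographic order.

outcome vector order: (thr1.r0,thr1.r1)
|SC outcomes| = 3

thr1.r0=0 thr1.r1=0
thr1.r0=0 thr1.r1=2
thr1.r0=2 thr1.r1=2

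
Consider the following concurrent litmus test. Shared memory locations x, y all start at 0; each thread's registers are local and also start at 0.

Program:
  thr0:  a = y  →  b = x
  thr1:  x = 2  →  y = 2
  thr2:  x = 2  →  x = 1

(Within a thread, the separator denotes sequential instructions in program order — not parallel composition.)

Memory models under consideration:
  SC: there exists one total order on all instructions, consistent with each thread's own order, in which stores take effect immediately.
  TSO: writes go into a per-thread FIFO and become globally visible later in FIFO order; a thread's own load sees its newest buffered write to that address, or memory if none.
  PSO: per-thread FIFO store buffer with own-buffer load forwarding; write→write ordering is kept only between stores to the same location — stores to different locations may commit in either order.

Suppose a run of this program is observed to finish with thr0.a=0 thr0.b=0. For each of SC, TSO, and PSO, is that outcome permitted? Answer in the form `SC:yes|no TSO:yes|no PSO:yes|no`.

outcome vector order: (thr0.a,thr0.b)
SC: 5 outcomes — {0/0, 0/1, 0/2, 2/1, 2/2}
TSO: 5 outcomes — {0/0, 0/1, 0/2, 2/1, 2/2}
PSO: 6 outcomes — {0/0, 0/1, 0/2, 2/0, 2/1, 2/2}
target 0/0 ∈ {SC,TSO,PSO}

SC:yes TSO:yes PSO:yes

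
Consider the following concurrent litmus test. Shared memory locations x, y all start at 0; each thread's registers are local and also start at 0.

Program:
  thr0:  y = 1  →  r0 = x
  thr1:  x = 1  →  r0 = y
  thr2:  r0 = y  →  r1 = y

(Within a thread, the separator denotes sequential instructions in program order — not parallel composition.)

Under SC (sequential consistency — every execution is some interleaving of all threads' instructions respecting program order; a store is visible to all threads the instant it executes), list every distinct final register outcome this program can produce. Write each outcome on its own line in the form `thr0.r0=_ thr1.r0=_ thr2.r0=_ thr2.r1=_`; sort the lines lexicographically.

outcome vector order: (thr0.r0,thr1.r0,thr2.r0,thr2.r1)
|SC outcomes| = 9

thr0.r0=0 thr1.r0=1 thr2.r0=0 thr2.r1=0
thr0.r0=0 thr1.r0=1 thr2.r0=0 thr2.r1=1
thr0.r0=0 thr1.r0=1 thr2.r0=1 thr2.r1=1
thr0.r0=1 thr1.r0=0 thr2.r0=0 thr2.r1=0
thr0.r0=1 thr1.r0=0 thr2.r0=0 thr2.r1=1
thr0.r0=1 thr1.r0=0 thr2.r0=1 thr2.r1=1
thr0.r0=1 thr1.r0=1 thr2.r0=0 thr2.r1=0
thr0.r0=1 thr1.r0=1 thr2.r0=0 thr2.r1=1
thr0.r0=1 thr1.r0=1 thr2.r0=1 thr2.r1=1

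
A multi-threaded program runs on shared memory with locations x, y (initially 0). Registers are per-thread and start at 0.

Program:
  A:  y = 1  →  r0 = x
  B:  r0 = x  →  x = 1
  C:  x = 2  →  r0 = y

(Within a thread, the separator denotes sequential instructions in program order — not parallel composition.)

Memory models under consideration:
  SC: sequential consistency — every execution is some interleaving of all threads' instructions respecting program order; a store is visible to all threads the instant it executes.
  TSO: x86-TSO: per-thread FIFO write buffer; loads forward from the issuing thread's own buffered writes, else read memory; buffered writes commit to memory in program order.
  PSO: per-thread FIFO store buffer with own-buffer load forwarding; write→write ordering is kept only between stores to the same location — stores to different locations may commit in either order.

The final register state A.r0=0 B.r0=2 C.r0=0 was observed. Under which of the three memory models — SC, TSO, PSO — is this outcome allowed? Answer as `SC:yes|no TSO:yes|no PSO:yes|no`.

SC:no TSO:yes PSO:yes

outcome vector order: (A.r0,B.r0,C.r0)
[SC] allowed = {(0,0,1) (0,2,1) (1,0,0) (1,0,1) (1,2,0) (1,2,1) (2,0,0) (2,0,1) (2,2,0) (2,2,1)}
[TSO] allowed = {(0,0,0) (0,0,1) (0,2,0) (0,2,1) (1,0,0) (1,0,1) (1,2,0) (1,2,1) (2,0,0) (2,0,1) (2,2,0) (2,2,1)}
[PSO] allowed = {(0,0,0) (0,0,1) (0,2,0) (0,2,1) (1,0,0) (1,0,1) (1,2,0) (1,2,1) (2,0,0) (2,0,1) (2,2,0) (2,2,1)}
target (0,2,0) ∈ {TSO,PSO}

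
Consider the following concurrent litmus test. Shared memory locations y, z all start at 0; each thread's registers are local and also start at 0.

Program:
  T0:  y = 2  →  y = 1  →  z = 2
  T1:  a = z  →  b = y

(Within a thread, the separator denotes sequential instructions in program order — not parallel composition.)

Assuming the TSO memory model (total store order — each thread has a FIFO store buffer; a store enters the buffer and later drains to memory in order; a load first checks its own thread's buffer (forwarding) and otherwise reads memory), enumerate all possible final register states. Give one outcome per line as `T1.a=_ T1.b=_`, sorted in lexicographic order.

outcome vector order: (T1.a,T1.b)
|TSO outcomes| = 4

T1.a=0 T1.b=0
T1.a=0 T1.b=1
T1.a=0 T1.b=2
T1.a=2 T1.b=1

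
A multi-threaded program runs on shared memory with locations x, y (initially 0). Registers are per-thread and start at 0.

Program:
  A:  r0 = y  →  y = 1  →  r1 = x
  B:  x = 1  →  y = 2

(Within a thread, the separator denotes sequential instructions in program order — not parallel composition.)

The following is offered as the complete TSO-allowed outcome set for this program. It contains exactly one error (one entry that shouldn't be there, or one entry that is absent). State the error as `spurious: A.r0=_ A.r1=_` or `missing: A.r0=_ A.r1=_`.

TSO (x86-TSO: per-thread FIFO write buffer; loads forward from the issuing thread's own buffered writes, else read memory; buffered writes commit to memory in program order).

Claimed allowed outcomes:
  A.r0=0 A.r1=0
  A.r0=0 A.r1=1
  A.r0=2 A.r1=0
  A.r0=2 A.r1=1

outcome vector order: (A.r0,A.r1)
TSO (3): 00 01 21
claimed∖TSO = {20}

spurious: A.r0=2 A.r1=0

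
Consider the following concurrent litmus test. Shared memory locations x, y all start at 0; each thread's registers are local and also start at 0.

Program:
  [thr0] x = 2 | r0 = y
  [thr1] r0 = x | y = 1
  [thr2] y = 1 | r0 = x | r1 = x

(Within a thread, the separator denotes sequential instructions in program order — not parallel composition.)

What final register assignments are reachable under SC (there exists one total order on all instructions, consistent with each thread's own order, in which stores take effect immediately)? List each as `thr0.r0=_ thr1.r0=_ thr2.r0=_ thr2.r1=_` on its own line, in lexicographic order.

outcome vector order: (thr0.r0,thr1.r0,thr2.r0,thr2.r1)
|SC outcomes| = 8

thr0.r0=0 thr1.r0=0 thr2.r0=2 thr2.r1=2
thr0.r0=0 thr1.r0=2 thr2.r0=2 thr2.r1=2
thr0.r0=1 thr1.r0=0 thr2.r0=0 thr2.r1=0
thr0.r0=1 thr1.r0=0 thr2.r0=0 thr2.r1=2
thr0.r0=1 thr1.r0=0 thr2.r0=2 thr2.r1=2
thr0.r0=1 thr1.r0=2 thr2.r0=0 thr2.r1=0
thr0.r0=1 thr1.r0=2 thr2.r0=0 thr2.r1=2
thr0.r0=1 thr1.r0=2 thr2.r0=2 thr2.r1=2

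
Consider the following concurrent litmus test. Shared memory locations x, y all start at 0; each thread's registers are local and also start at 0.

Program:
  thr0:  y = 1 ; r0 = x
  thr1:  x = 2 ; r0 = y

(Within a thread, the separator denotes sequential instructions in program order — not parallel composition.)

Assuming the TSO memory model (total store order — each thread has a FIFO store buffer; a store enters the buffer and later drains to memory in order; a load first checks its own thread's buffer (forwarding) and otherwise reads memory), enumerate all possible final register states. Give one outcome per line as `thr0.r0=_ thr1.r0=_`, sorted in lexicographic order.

thr0.r0=0 thr1.r0=0
thr0.r0=0 thr1.r0=1
thr0.r0=2 thr1.r0=0
thr0.r0=2 thr1.r0=1

outcome vector order: (thr0.r0,thr1.r0)
|TSO outcomes| = 4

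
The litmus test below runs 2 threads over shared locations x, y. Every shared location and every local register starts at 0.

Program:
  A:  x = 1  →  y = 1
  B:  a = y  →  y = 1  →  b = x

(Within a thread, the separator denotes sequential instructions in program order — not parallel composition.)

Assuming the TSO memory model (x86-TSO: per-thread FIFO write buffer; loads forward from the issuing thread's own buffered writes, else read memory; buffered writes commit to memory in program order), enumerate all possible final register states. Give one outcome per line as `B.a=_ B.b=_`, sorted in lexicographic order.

B.a=0 B.b=0
B.a=0 B.b=1
B.a=1 B.b=1

outcome vector order: (B.a,B.b)
|TSO outcomes| = 3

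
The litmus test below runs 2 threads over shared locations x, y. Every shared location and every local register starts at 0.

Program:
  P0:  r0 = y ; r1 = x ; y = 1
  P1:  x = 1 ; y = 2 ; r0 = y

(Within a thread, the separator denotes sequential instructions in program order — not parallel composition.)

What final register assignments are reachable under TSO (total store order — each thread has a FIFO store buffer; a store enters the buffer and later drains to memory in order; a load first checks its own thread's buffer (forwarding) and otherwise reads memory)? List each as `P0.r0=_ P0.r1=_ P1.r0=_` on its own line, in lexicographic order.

outcome vector order: (P0.r0,P0.r1,P1.r0)
|TSO outcomes| = 6

P0.r0=0 P0.r1=0 P1.r0=1
P0.r0=0 P0.r1=0 P1.r0=2
P0.r0=0 P0.r1=1 P1.r0=1
P0.r0=0 P0.r1=1 P1.r0=2
P0.r0=2 P0.r1=1 P1.r0=1
P0.r0=2 P0.r1=1 P1.r0=2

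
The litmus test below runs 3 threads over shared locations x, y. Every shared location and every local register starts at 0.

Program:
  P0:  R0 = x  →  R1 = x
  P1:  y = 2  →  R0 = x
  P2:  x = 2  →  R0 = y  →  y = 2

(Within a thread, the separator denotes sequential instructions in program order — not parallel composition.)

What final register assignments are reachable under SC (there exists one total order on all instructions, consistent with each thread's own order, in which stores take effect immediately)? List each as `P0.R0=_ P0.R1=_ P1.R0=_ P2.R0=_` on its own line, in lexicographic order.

P0.R0=0 P0.R1=0 P1.R0=0 P2.R0=2
P0.R0=0 P0.R1=0 P1.R0=2 P2.R0=0
P0.R0=0 P0.R1=0 P1.R0=2 P2.R0=2
P0.R0=0 P0.R1=2 P1.R0=0 P2.R0=2
P0.R0=0 P0.R1=2 P1.R0=2 P2.R0=0
P0.R0=0 P0.R1=2 P1.R0=2 P2.R0=2
P0.R0=2 P0.R1=2 P1.R0=0 P2.R0=2
P0.R0=2 P0.R1=2 P1.R0=2 P2.R0=0
P0.R0=2 P0.R1=2 P1.R0=2 P2.R0=2

outcome vector order: (P0.R0,P0.R1,P1.R0,P2.R0)
|SC outcomes| = 9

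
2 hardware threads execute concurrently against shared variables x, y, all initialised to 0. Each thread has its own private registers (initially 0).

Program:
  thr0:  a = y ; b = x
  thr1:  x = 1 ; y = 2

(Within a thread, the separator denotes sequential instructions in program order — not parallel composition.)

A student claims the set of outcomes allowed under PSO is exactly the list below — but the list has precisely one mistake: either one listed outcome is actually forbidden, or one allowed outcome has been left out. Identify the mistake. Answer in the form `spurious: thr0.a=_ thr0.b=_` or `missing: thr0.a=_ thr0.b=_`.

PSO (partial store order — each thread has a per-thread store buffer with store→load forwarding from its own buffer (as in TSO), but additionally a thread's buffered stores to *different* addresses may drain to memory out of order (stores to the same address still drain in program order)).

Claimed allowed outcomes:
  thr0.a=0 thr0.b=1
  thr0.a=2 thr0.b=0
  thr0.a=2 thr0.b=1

outcome vector order: (thr0.a,thr0.b)
[PSO] allowed = {(0,0), (0,1), (2,0), (2,1)}
PSO∖claimed = {(0,0)}

missing: thr0.a=0 thr0.b=0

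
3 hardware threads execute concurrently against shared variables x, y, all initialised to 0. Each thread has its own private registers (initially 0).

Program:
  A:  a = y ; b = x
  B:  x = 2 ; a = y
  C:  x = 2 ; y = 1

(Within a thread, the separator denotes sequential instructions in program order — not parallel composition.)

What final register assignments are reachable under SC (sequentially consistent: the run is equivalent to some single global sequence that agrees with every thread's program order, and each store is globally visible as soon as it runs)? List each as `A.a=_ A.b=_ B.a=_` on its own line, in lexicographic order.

A.a=0 A.b=0 B.a=0
A.a=0 A.b=0 B.a=1
A.a=0 A.b=2 B.a=0
A.a=0 A.b=2 B.a=1
A.a=1 A.b=2 B.a=0
A.a=1 A.b=2 B.a=1

outcome vector order: (A.a,A.b,B.a)
|SC outcomes| = 6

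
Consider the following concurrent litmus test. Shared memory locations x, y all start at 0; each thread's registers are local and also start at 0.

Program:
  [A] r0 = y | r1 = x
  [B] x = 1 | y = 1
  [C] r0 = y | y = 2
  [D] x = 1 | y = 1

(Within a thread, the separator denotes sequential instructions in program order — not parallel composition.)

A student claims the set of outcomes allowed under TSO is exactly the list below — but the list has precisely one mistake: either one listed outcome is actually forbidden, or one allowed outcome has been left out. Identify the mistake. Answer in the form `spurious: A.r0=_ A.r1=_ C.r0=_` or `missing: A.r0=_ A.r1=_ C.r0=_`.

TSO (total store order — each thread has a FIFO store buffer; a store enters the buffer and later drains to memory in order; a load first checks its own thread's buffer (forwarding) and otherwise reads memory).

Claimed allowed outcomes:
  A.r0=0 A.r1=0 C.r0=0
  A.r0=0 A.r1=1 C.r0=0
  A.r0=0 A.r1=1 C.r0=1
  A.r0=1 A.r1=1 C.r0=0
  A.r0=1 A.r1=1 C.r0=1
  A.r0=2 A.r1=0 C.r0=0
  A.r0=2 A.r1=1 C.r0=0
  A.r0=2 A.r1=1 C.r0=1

outcome vector order: (A.r0,A.r1,C.r0)
TSO (9): (0,0,0), (0,0,1), (0,1,0), (0,1,1), (1,1,0), (1,1,1), (2,0,0), (2,1,0), (2,1,1)
TSO∖claimed = {(0,0,1)}

missing: A.r0=0 A.r1=0 C.r0=1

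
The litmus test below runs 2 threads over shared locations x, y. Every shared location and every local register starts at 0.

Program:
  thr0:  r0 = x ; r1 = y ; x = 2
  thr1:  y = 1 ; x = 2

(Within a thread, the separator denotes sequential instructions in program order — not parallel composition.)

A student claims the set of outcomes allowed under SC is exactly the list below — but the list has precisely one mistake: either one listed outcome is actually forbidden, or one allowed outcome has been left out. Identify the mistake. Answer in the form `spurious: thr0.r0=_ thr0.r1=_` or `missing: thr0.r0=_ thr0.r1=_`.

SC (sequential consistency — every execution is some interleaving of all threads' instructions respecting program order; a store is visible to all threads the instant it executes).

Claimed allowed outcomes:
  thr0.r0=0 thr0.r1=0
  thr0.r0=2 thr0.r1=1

outcome vector order: (thr0.r0,thr0.r1)
SC (3): <0 0>, <0 1>, <2 1>
SC∖claimed = {<0 1>}

missing: thr0.r0=0 thr0.r1=1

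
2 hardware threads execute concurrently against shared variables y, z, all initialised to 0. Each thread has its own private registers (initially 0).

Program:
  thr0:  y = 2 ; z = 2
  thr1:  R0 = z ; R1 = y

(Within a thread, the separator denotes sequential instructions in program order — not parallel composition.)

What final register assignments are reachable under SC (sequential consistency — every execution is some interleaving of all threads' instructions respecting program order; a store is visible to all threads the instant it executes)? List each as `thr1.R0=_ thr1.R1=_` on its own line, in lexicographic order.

thr1.R0=0 thr1.R1=0
thr1.R0=0 thr1.R1=2
thr1.R0=2 thr1.R1=2

outcome vector order: (thr1.R0,thr1.R1)
|SC outcomes| = 3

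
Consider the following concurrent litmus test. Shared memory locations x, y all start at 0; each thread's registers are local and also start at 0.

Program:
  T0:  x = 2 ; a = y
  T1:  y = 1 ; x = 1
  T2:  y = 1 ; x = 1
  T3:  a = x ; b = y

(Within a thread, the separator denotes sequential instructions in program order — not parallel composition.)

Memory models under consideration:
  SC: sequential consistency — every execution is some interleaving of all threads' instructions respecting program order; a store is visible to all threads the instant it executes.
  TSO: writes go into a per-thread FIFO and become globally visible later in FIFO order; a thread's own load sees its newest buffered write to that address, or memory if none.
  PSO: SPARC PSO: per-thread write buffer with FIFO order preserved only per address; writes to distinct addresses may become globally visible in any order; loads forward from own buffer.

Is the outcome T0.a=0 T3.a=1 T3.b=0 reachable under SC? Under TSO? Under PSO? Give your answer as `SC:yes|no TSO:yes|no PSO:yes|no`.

outcome vector order: (T0.a,T3.a,T3.b)
[SC] allowed = {(0,0,0), (0,0,1), (0,1,1), (0,2,0), (0,2,1), (1,0,0), (1,0,1), (1,1,1), (1,2,0), (1,2,1)}
[TSO] allowed = {(0,0,0), (0,0,1), (0,1,1), (0,2,0), (0,2,1), (1,0,0), (1,0,1), (1,1,1), (1,2,0), (1,2,1)}
[PSO] allowed = {(0,0,0), (0,0,1), (0,1,0), (0,1,1), (0,2,0), (0,2,1), (1,0,0), (1,0,1), (1,1,0), (1,1,1), (1,2,0), (1,2,1)}
target (0,1,0) ∈ {PSO}

SC:no TSO:no PSO:yes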